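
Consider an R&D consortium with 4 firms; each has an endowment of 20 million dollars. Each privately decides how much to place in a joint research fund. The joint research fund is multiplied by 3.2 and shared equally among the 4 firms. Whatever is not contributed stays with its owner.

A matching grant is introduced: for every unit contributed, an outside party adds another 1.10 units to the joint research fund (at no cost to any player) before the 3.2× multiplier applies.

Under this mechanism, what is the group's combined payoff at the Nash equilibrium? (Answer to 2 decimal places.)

537.60 million dollars

The effective private return per unit is now 3.2 × 2.10 / 4 = 1.6800 > 1, so every player's dominant strategy flips to full contribution.
At the Nash equilibrium everyone contributes 20. Group total payoff = 3.2 × 2.10 × 80 = 537.60.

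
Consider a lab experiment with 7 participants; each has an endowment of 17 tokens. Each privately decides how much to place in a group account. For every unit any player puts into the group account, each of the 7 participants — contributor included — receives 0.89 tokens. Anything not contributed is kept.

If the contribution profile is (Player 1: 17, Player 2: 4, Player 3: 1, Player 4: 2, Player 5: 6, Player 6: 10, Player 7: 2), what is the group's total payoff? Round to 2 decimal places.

338.66 tokens

Total contributed: 17 + 4 + 1 + 2 + 6 + 10 + 2 = 42; total kept: 7 × 17 − 42 = 77.
The group account pays out 0.89 × 7 × 42 = 261.66 in aggregate.
Group total = 77 + 261.66 = 338.66.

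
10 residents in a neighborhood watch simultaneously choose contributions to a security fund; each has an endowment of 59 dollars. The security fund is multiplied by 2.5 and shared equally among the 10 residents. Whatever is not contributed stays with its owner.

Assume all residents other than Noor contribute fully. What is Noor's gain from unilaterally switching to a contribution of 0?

Switching from a contribution of 59 to 0 lets Noor keep an extra 59 dollars, but lowers the security fund by 59, which costs Noor their own share of that drop: 2.5/10 × 59 = 14.75.
Net gain = 59 − 14.75 = 44.25. The private return per contributed unit (0.2500) is below 1, so free-riding is indeed the best response regardless of what the others do.

44.25 dollars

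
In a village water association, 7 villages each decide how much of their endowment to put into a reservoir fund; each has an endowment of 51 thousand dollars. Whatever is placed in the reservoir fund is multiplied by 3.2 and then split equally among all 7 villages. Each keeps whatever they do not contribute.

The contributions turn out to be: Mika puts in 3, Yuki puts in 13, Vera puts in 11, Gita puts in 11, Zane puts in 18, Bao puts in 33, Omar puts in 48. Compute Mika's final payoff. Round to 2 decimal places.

Total contributed: 3 + 13 + 11 + 11 + 18 + 33 + 48 = 137.
Each receives 3.2 × 137 / 7 = 62.63 from the reservoir fund.
Mika keeps 51 − 3 = 48, so Mika's payoff is 48 + 62.63 = 110.63.

110.63 thousand dollars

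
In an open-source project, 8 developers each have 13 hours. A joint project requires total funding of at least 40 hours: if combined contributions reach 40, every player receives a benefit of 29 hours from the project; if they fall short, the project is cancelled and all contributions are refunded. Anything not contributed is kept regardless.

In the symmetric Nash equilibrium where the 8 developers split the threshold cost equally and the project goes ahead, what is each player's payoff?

Equal share of the threshold: 40/8 = 5.
At this profile no one gains by cutting their contribution: any cut drops the total below 40, the project is cancelled, contributions are refunded, and the deviator ends with 13, which is less than 13 − 5 + 29 = 37. Contributing more than 5 just wastes the excess. So contributing exactly 5 is a best response.
Each player's payoff: 13 − 5 + 29 = 37.

37 hours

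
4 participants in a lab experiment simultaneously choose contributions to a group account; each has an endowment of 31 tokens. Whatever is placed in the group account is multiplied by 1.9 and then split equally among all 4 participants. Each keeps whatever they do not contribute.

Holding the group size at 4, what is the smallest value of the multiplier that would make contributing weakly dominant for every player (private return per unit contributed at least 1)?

4

A contributed unit returns (multiplier)/4 to its contributor.
This reaches 1 exactly when the multiplier is 4.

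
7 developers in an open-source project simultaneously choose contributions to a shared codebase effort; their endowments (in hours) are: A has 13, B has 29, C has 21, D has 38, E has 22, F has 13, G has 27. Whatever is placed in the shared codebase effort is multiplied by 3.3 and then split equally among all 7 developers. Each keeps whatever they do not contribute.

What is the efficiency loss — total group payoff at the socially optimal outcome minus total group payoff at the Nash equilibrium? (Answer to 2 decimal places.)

374.90 hours

The private return per contributed unit is 3.3/7 = 0.4714 < 1 for every player regardless of endowment, so the Nash equilibrium is zero contribution and the group total is Σ E_j = 13 + 29 + 21 + 38 + 22 + 13 + 27 = 163.
Each contributed unit returns 3.300 to the group, so the social optimum is full contribution by everyone: group total = 3.300 × 163 = 537.90.
Efficiency loss = (3.300 − 1) × 163 = 374.90.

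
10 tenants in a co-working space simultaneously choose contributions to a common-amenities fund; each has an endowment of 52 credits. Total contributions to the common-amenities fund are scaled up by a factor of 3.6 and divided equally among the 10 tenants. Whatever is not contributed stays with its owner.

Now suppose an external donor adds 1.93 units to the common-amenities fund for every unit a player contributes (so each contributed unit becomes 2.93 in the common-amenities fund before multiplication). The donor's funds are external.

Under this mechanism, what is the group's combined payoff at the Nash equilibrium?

5484.96 credits

Under the mechanism each unit contributed yields 3.6 × 2.93 / 10 = 1.0548 back to its contributor per unit of net cost, which exceeds 1, making full contribution the dominant choice for everyone.
So the Nash equilibrium is full contribution by all 10; the group earns 3.6 × 2.93 × 520 = 5484.96.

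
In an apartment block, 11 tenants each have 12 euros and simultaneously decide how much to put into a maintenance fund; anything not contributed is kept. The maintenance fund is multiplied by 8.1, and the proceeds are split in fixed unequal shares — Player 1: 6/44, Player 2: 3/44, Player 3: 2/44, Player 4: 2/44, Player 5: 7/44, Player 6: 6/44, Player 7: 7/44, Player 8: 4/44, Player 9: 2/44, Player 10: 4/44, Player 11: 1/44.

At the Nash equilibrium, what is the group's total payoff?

A player with share s gets back 8.1·s per unit contributed, so full contribution is dominant for anyone with s > 1/8.1 = 0.1235 and zero contribution is dominant for anyone below.
Player 1, Player 5, Player 6 and Player 7 are above the threshold, contributing 12 each; the remaining 7 contribute 0. Total contributed: 48.
The maintenance fund pays out 8.1 × 48 = 388.80 in total (split across the unequal shares, but the aggregate is all that matters for the group sum).
The 7 free-riders keep 12 each, adding 84. Group total = 84 + 388.80 = 472.80.

472.80 euros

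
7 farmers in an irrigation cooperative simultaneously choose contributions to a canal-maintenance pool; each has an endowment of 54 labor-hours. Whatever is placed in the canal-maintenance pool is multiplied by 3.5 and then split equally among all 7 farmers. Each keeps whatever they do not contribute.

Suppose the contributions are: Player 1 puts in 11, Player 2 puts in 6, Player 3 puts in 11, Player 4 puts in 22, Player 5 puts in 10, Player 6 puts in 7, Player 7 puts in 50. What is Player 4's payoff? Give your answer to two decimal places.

90.50 labor-hours

Total contributed: 11 + 6 + 11 + 22 + 10 + 7 + 50 = 117.
Each receives 3.5 × 117 / 7 = 58.50 from the canal-maintenance pool.
Player 4 keeps 54 − 22 = 32, so Player 4's payoff is 32 + 58.50 = 90.50.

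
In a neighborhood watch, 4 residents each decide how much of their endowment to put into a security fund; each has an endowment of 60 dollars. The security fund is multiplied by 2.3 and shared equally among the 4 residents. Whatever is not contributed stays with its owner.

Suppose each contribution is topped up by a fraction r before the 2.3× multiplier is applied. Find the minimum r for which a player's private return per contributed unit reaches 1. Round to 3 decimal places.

With matching at rate r, one contributed unit becomes (1 + r) in the security fund and returns 2.3 × (1 + r) / 4 to the contributor.
Setting this equal to 1: 1 + r = 4/2.3 = 1.7391.
So the minimum matching rate is r = 1.7391 − 1 = 0.739.

0.739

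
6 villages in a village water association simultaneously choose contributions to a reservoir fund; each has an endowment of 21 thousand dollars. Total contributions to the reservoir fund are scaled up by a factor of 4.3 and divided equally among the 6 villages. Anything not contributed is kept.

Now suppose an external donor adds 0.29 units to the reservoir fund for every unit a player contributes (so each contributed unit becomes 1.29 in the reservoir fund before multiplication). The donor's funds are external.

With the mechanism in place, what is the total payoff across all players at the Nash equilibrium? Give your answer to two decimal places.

126.00 thousand dollars

The effective private return is 4.3 × 1.29 / 6 = 0.9245, which is still under 1, so the mechanism doesn't change anyone's dominant strategy: zero contribution.
At the Nash equilibrium no one contributes; group total payoff = 6 × 21 = 126.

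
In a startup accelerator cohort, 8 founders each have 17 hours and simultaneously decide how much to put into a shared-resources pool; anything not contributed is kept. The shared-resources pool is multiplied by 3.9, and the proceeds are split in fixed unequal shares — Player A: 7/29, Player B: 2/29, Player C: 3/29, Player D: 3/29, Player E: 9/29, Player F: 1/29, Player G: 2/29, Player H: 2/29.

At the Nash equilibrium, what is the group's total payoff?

185.30 hours

For player j, contributing a unit is worthwhile iff 3.9 × (j's share) ≥ 1, i.e. iff j's share is at least 0.2564.
Player E alone (share 9/29) is above the threshold, contributing 17; the remaining 7 contribute 0. Total contributed: 17.
The shared-resources pool pays out 3.9 × 17 = 66.30 in total (split across the unequal shares, but the aggregate is all that matters for the group sum).
The 7 free-riders keep 17 each, adding 119. Group total = 119 + 66.30 = 185.30.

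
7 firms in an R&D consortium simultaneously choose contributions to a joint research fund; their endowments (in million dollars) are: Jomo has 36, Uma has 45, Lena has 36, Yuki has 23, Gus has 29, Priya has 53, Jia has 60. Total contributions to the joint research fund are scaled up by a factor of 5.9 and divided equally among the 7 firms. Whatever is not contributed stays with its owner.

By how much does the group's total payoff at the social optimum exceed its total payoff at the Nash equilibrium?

The private return per contributed unit is 5.9/7 = 0.8429 < 1 for every player regardless of endowment, so the Nash equilibrium is zero contribution and the group total is Σ E_j = 36 + 45 + 36 + 23 + 29 + 53 + 60 = 282.
Each contributed unit returns 5.900 to the group, so the social optimum is full contribution by everyone: group total = 5.900 × 282 = 1663.80.
Efficiency loss = (5.900 − 1) × 282 = 1381.80.

1381.80 million dollars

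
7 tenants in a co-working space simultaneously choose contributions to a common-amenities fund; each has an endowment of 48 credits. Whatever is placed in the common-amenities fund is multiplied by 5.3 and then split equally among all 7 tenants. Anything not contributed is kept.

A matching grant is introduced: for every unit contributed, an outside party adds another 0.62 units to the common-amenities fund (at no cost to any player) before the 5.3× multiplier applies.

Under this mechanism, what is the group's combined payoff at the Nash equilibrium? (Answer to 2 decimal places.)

2884.90 credits

With the mechanism, a contributed unit returns 5.3 × 1.62 / 7 = 1.2266 per unit of net cost to the contributor — now above 1 — so contributing fully is weakly dominant for every player.
So the Nash equilibrium is full contribution by all 7; the group earns 5.3 × 1.62 × 336 = 2884.90.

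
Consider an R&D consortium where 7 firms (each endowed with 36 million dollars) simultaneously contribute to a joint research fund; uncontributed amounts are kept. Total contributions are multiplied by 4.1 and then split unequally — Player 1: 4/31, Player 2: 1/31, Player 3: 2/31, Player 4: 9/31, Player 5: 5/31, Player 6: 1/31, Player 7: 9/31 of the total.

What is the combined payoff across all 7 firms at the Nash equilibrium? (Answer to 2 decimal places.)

A player with share s gets back 4.1·s per unit contributed, so full contribution is dominant for anyone with s > 1/4.1 = 0.2439 and zero contribution is dominant for anyone below.
Player 4 and Player 7 are above the threshold, contributing 36 each; the remaining 5 contribute 0. Total contributed: 72.
The joint research fund pays out 4.1 × 72 = 295.20 in total (split across the unequal shares, but the aggregate is all that matters for the group sum).
The 5 free-riders keep 36 each, adding 180. Group total = 180 + 295.20 = 475.20.

475.20 million dollars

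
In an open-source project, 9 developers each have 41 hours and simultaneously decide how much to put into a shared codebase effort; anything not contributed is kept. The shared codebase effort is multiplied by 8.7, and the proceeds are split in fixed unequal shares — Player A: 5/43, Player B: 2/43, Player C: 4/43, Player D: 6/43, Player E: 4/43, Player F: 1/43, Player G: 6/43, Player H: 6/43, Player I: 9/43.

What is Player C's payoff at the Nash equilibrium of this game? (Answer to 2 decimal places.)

206.91 hours

Each unit j contributes comes back to j as 8.7 × (j's share), so j prefers to contribute only if that share exceeds 1/8.7 = 0.1149; otherwise keeping the unit dominates.
Player A, Player D, Player G, Player H and Player I are above the threshold, contributing 41 each; the remaining 4 contribute 0. Total contributed: 205.
Player C keeps 41 and receives 8.7 × 205 × 4/43 = 165.91 from the shared codebase effort, for a payoff of 206.91.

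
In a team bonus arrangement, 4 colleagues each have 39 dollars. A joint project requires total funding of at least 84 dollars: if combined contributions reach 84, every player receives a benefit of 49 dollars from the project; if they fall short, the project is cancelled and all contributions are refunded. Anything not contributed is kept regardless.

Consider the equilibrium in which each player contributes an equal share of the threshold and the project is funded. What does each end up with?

67 dollars

Equal share of the threshold: 84/4 = 21.
At this profile no one gains by cutting their contribution: any cut drops the total below 84, the project is cancelled, contributions are refunded, and the deviator ends with 39, which is less than 39 − 21 + 49 = 67. Contributing more than 21 just wastes the excess. So contributing exactly 21 is a best response.
Each player's payoff: 39 − 21 + 49 = 67.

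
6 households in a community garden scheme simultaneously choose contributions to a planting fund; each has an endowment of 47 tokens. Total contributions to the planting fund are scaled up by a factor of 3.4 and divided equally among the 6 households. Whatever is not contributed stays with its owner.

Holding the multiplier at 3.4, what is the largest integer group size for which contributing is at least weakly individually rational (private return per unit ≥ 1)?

3

Private return per unit is 3.4/(group size), which is ≥ 1 whenever the group size is ≤ 3.4.
The largest such integer is 3.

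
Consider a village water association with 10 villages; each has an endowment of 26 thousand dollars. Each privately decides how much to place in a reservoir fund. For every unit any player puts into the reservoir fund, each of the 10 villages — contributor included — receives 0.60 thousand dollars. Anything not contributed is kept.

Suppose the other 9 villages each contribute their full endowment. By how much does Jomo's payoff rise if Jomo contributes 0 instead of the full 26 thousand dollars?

Switching from a contribution of 26 to 0 lets Jomo keep an extra 26 thousand dollars, but lowers the reservoir fund by 26, which costs Jomo their own share of that drop: 0.60 × 26 = 15.60.
Net gain = 26 − 15.60 = 10.40. The private return per contributed unit (0.60) is below 1, so free-riding is indeed the best response regardless of what the others do.

10.40 thousand dollars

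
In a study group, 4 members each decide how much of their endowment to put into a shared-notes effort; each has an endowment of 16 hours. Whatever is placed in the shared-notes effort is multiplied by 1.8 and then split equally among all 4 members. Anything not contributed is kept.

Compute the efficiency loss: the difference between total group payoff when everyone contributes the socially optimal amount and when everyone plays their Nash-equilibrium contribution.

51.20 hours

Each contributed unit returns 1.8/4 = 0.4500 to its contributor — below 1 — so contributing 0 is dominant for every player. At the Nash equilibrium everyone keeps their 16, and the group total is 4 × 16 = 64.
Each contributed unit returns 1.800 to the group as a whole (0.4500 to each of 4 players), which exceeds 1, so the social optimum is full contribution: group total = 1.800 × 64 = 115.20.
Efficiency loss = 115.20 − 64 = 51.20.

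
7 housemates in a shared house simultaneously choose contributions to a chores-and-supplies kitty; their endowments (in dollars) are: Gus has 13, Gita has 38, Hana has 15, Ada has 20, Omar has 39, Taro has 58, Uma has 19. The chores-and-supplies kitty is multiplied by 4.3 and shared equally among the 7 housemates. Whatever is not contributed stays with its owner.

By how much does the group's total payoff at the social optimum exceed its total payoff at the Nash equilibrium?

The private return per contributed unit is 4.3/7 = 0.6143 < 1 for every player regardless of endowment, so the Nash equilibrium is zero contribution and the group total is Σ E_j = 13 + 38 + 15 + 20 + 39 + 58 + 19 = 202.
Each contributed unit returns 4.300 to the group, so the social optimum is full contribution by everyone: group total = 4.300 × 202 = 868.60.
Efficiency loss = (4.300 − 1) × 202 = 666.60.

666.60 dollars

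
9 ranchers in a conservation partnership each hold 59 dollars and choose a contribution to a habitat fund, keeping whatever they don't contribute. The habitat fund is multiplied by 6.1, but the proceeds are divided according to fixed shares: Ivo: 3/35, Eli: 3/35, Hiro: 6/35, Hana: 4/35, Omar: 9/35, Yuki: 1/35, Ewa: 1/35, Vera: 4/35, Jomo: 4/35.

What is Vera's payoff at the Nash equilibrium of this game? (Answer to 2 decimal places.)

141.26 dollars

A player with share s gets back 6.1·s per unit contributed, so full contribution is dominant for anyone with s > 1/6.1 = 0.1639 and zero contribution is dominant for anyone below.
Hiro and Omar are above the threshold, contributing 59 each; the remaining 7 contribute 0. Total contributed: 118.
Vera keeps 59 and receives 6.1 × 118 × 4/35 = 82.26 from the habitat fund, for a payoff of 141.26.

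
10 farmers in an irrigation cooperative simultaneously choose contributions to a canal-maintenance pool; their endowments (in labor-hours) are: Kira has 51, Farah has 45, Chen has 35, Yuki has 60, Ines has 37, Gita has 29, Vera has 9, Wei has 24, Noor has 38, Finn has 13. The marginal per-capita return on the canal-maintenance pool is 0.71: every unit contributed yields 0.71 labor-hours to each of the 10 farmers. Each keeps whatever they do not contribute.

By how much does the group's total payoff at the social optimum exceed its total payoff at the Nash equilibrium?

The private return per contributed unit is 0.71 < 1 for everyone, so the Nash equilibrium is zero contribution and the group total is Σ E_j = 51 + 45 + 35 + 60 + 37 + 29 + 9 + 24 + 38 + 13 = 341.
Each contributed unit returns 7.100 to the group, so the social optimum is full contribution by everyone: group total = 7.100 × 341 = 2421.10.
Efficiency loss = (7.100 − 1) × 341 = 2080.10.

2080.10 labor-hours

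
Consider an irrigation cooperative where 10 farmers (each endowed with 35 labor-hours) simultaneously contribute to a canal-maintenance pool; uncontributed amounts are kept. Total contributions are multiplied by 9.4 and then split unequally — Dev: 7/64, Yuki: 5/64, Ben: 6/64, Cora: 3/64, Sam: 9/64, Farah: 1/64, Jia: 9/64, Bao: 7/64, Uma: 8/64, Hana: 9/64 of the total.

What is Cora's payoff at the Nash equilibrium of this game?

A player with share s gets back 9.4·s per unit contributed, so full contribution is dominant for anyone with s > 1/9.4 = 0.1064 and zero contribution is dominant for anyone below.
The shares above 0.1064 belong to Dev, Sam, Jia, Bao, Uma and Hana, contributing 35 each; the remaining 4 contribute 0. Total contributed: 210.
Cora keeps 35 and receives 9.4 × 210 × 3/64 = 92.53 from the canal-maintenance pool, for a payoff of 127.53.

127.53 labor-hours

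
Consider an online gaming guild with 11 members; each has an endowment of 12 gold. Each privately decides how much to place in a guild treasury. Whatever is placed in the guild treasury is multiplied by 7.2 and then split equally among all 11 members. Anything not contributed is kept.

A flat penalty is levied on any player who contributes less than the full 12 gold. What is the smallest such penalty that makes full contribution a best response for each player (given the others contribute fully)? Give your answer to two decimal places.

Given the others contribute fully, the best deviation is to contribute 0 (any partial contribution still incurs the fine and gives up units whose private return 0.6545 is below 1).
Deviating from 12 to 0 saves 12 gold but forfeits the deviator's share of the drop in the guild treasury: 7.2/11 × 12 = 7.85.
So the deviation gain is 12 − 7.85 = 4.15, and the fine must be at least 4.15 gold to wipe it out.

4.15 gold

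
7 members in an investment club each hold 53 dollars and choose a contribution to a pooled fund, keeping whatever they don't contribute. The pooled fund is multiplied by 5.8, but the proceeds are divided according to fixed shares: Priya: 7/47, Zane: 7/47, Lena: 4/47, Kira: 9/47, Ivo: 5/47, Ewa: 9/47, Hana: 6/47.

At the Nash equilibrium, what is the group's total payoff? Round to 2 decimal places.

For player j, contributing a unit is worthwhile iff 5.8 × (j's share) ≥ 1, i.e. iff j's share is at least 0.1724.
Kira and Ewa clear that bar, contributing 53 each; the remaining 5 contribute 0. Total contributed: 106.
The pooled fund pays out 5.8 × 106 = 614.80 in total (split across the unequal shares, but the aggregate is all that matters for the group sum).
The 5 free-riders keep 53 each, adding 265. Group total = 265 + 614.80 = 879.80.

879.80 dollars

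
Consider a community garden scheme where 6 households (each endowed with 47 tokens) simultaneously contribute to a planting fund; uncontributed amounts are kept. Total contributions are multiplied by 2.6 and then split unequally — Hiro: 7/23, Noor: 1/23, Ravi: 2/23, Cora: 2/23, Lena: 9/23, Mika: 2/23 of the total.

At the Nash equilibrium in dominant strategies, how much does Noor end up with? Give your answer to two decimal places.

Player j's private return per contributed unit is 2.6 × (j's share). Contributing is weakly dominant for j when that share is at least 1/2.6 = 0.3846, and contributing 0 is dominant otherwise.
Lena alone (share 9/23) is above the threshold, contributing 47; the remaining 5 contribute 0. Total contributed: 47.
Noor keeps 47 and receives 2.6 × 47 × 1/23 = 5.31 from the planting fund, for a payoff of 52.31.

52.31 tokens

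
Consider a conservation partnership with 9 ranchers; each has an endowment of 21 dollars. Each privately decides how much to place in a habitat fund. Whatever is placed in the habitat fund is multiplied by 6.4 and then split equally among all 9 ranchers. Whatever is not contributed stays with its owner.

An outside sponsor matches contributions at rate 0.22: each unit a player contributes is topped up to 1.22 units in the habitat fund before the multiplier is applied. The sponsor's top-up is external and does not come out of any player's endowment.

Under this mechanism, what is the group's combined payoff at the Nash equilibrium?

189.00 dollars

With the mechanism, a contributed unit returns 6.4 × 1.22 / 9 = 0.8676 per unit of net cost — still below 1 — so contributing 0 remains dominant for every player.
Everyone keeps their endowment and the group total is 9 × 21 = 189.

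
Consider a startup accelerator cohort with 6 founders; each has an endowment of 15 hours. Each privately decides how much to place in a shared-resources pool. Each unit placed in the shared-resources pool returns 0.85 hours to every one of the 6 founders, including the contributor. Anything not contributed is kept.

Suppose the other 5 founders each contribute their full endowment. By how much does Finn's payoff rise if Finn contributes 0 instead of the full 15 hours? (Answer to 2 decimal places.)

Switching from a contribution of 15 to 0 lets Finn keep an extra 15 hours, but lowers the shared-resources pool by 15, which costs Finn their own share of that drop: 0.85 × 15 = 12.75.
Net gain = 15 − 12.75 = 2.25. The private return per contributed unit (0.85) is below 1, so free-riding is indeed the best response regardless of what the others do.

2.25 hours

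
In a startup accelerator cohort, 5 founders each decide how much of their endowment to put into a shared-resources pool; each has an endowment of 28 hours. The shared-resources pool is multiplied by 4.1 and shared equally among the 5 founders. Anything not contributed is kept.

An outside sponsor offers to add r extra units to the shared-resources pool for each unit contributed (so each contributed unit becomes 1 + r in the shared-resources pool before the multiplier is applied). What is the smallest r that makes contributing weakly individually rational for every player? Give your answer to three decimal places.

With matching at rate r, one contributed unit becomes (1 + r) in the shared-resources pool and returns 4.1 × (1 + r) / 5 to the contributor.
Setting this equal to 1: 1 + r = 5/4.1 = 1.2195.
So the minimum matching rate is r = 1.2195 − 1 = 0.220.

0.220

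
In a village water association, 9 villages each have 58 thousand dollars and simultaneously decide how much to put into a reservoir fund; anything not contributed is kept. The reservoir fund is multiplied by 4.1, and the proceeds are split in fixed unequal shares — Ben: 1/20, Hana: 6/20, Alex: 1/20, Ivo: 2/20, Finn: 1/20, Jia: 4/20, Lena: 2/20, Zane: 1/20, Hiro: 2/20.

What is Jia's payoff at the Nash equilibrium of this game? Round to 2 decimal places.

A player with share s gets back 4.1·s per unit contributed, so full contribution is dominant for anyone with s > 1/4.1 = 0.2439 and zero contribution is dominant for anyone below.
The only share above 0.2439 is Hana's 6/20, contributing 58; the remaining 8 contribute 0. Total contributed: 58.
Jia keeps 58 and receives 4.1 × 58 × 4/20 = 47.56 from the reservoir fund, for a payoff of 105.56.

105.56 thousand dollars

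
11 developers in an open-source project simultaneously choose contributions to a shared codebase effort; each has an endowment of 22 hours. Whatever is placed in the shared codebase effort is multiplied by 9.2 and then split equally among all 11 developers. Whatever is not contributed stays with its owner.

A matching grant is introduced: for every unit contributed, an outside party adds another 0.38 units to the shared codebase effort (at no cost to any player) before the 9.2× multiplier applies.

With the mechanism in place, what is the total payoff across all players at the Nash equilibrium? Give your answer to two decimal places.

3072.43 hours

With the mechanism, a contributed unit returns 9.2 × 1.38 / 11 = 1.1542 per unit of net cost to the contributor — now above 1 — so contributing fully is weakly dominant for every player.
At the Nash equilibrium everyone contributes 22. Group total payoff = 9.2 × 1.38 × 242 = 3072.43.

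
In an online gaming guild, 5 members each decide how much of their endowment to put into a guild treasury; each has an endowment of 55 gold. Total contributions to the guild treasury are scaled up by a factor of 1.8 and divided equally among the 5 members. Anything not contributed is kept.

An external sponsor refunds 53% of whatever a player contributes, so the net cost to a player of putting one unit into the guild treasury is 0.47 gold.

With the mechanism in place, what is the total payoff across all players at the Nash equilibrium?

275.00 gold

Even with the mechanism, each unit contributed returns only (1.8/5) / 0.47 = 0.7660 per unit of net cost, so contributing nothing is still dominant.
Everyone keeps their endowment and the group total is 5 × 55 = 275.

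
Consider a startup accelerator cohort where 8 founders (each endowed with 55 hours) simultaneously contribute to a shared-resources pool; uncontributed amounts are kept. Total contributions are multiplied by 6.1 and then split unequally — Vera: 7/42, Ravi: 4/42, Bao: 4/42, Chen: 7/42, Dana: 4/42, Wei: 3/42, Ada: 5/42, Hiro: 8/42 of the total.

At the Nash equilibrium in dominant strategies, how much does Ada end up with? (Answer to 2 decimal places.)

A player with share s gets back 6.1·s per unit contributed, so full contribution is dominant for anyone with s > 1/6.1 = 0.1639 and zero contribution is dominant for anyone below.
The shares above 0.1639 belong to Vera, Chen and Hiro, contributing 55 each; the remaining 5 contribute 0. Total contributed: 165.
Ada keeps 55 and receives 6.1 × 165 × 5/42 = 119.82 from the shared-resources pool, for a payoff of 174.82.

174.82 hours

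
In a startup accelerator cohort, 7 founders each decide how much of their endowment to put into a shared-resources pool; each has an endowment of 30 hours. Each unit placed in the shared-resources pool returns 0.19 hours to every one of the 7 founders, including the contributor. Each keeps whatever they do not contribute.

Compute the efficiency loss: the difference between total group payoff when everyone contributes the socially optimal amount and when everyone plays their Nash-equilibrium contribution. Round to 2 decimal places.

The private return per contributed unit is 0.19 < 1, so contributing 0 is dominant for every player. At the Nash equilibrium everyone keeps their 30, and the group total is 7 × 30 = 210.
Each contributed unit returns 1.330 to the group as a whole (0.19 to each of 7 players), which exceeds 1, so the social optimum is full contribution: group total = 1.330 × 210 = 279.30.
Efficiency loss = 279.30 − 210 = 69.30.

69.30 hours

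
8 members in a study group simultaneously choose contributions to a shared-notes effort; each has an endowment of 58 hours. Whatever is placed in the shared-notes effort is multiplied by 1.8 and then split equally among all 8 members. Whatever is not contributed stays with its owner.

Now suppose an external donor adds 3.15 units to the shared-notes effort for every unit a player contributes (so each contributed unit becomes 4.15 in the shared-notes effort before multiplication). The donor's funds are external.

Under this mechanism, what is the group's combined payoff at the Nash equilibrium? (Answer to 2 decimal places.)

464.00 hours

The effective private return is 1.8 × 4.15 / 8 = 0.9338, which is still under 1, so the mechanism doesn't change anyone's dominant strategy: zero contribution.
At the Nash equilibrium no one contributes; group total payoff = 8 × 58 = 464.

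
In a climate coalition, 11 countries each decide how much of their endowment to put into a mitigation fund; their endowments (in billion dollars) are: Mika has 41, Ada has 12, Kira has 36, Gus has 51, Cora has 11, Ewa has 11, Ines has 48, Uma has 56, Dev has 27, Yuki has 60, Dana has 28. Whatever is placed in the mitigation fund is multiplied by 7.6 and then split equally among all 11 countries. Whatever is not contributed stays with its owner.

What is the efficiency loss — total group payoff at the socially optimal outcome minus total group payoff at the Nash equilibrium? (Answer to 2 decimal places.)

2514.60 billion dollars

The private return per contributed unit is 7.6/11 = 0.6909 < 1 for every player regardless of endowment, so the Nash equilibrium is zero contribution and the group total is Σ E_j = 41 + 12 + 36 + 51 + 11 + 11 + 48 + 56 + 27 + 60 + 28 = 381.
Each contributed unit returns 7.600 to the group, so the social optimum is full contribution by everyone: group total = 7.600 × 381 = 2895.60.
Efficiency loss = (7.600 − 1) × 381 = 2514.60.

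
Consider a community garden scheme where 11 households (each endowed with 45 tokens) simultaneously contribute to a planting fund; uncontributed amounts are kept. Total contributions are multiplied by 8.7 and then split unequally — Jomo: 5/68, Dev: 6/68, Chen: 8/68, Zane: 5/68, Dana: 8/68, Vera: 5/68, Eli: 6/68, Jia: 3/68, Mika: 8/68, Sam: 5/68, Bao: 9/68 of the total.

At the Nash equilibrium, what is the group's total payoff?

Player j's private return per contributed unit is 8.7 × (j's share). Contributing is weakly dominant for j when that share is at least 1/8.7 = 0.1149, and contributing 0 is dominant otherwise.
Chen, Dana, Mika and Bao clear that bar, contributing 45 each; the remaining 7 contribute 0. Total contributed: 180.
The planting fund pays out 8.7 × 180 = 1566.00 in total (split across the unequal shares, but the aggregate is all that matters for the group sum).
The 7 free-riders keep 45 each, adding 315. Group total = 315 + 1566.00 = 1881.00.

1881.00 tokens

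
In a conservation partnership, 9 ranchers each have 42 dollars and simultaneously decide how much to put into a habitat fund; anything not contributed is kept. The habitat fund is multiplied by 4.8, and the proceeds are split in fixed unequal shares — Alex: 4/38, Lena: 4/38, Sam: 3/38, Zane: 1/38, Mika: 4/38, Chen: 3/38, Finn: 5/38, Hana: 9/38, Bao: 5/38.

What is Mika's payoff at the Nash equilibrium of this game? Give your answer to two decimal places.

For player j, contributing a unit is worthwhile iff 4.8 × (j's share) ≥ 1, i.e. iff j's share is at least 0.2083.
The only share above 0.2083 is Hana's 9/38, contributing 42; the remaining 8 contribute 0. Total contributed: 42.
Mika keeps 42 and receives 4.8 × 42 × 4/38 = 21.22 from the habitat fund, for a payoff of 63.22.

63.22 dollars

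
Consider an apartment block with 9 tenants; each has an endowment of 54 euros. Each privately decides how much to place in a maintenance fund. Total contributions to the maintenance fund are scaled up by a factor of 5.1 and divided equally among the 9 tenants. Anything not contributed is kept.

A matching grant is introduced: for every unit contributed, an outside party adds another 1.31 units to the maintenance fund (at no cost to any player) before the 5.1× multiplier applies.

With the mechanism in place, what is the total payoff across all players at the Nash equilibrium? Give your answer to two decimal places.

Under the mechanism each unit contributed yields 5.1 × 2.31 / 9 = 1.3090 back to its contributor per unit of net cost, which exceeds 1, making full contribution the dominant choice for everyone.
At the Nash equilibrium everyone contributes 54. Group total payoff = 5.1 × 2.31 × 486 = 5725.57.

5725.57 euros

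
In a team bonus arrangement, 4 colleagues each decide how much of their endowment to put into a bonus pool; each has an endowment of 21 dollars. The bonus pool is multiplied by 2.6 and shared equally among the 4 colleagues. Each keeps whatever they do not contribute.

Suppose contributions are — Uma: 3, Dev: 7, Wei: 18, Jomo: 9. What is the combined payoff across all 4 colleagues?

143.20 dollars

Total contributed: 3 + 7 + 18 + 9 = 37; total kept: 4 × 21 − 37 = 47.
The bonus pool pays out 2.6 × 37 = 96.20 in aggregate.
Group total = 47 + 96.20 = 143.20.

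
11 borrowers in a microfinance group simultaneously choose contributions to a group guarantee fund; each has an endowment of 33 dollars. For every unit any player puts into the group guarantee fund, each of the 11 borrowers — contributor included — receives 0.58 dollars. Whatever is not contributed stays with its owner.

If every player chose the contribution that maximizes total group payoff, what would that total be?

Each contributed unit returns 6.380 to the group as a whole (0.58 to each of 11 players), which exceeds 1, so the social optimum is full contribution: group total = 6.380 × 363 = 2315.94.

2315.94 dollars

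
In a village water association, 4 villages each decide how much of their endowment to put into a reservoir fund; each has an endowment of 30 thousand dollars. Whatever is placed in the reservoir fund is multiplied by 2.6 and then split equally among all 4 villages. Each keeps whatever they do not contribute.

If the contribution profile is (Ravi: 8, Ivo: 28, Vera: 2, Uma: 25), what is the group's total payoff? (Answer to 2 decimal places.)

Total contributed: 8 + 28 + 2 + 25 = 63; total kept: 4 × 30 − 63 = 57.
The reservoir fund pays out 2.6 × 63 = 163.80 in aggregate.
Group total = 57 + 163.80 = 220.80.

220.80 thousand dollars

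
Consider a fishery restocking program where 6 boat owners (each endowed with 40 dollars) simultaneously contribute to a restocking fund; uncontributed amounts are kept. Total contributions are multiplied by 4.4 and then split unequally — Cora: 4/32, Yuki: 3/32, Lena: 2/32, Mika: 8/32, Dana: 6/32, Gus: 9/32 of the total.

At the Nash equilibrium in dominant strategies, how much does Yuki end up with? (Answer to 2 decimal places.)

73.00 dollars

Player j's private return per contributed unit is 4.4 × (j's share). Contributing is weakly dominant for j when that share is at least 1/4.4 = 0.2273, and contributing 0 is dominant otherwise.
The shares above 0.2273 belong to Mika and Gus, contributing 40 each; the remaining 4 contribute 0. Total contributed: 80.
Yuki keeps 40 and receives 4.4 × 80 × 3/32 = 33.00 from the restocking fund, for a payoff of 73.00.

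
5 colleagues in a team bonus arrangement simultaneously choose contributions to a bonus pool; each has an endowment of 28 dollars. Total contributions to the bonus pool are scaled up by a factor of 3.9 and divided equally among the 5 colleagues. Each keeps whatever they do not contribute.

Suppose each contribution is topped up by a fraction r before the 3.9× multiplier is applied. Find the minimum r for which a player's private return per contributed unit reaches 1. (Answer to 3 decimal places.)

0.282

With matching at rate r, one contributed unit becomes (1 + r) in the bonus pool and returns 3.9 × (1 + r) / 5 to the contributor.
Setting this equal to 1: 1 + r = 5/3.9 = 1.2821.
So the minimum matching rate is r = 1.2821 − 1 = 0.282.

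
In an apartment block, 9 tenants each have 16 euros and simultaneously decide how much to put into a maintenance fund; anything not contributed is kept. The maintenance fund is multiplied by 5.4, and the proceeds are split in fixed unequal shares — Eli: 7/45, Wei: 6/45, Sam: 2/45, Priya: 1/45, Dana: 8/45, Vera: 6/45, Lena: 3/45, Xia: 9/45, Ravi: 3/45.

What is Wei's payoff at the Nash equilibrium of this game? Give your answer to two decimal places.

27.52 euros

Each unit j contributes comes back to j as 5.4 × (j's share), so j prefers to contribute only if that share exceeds 1/5.4 = 0.1852; otherwise keeping the unit dominates.
The only share above 0.1852 is Xia's 9/45, contributing 16; the remaining 8 contribute 0. Total contributed: 16.
Wei keeps 16 and receives 5.4 × 16 × 6/45 = 11.52 from the maintenance fund, for a payoff of 27.52.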